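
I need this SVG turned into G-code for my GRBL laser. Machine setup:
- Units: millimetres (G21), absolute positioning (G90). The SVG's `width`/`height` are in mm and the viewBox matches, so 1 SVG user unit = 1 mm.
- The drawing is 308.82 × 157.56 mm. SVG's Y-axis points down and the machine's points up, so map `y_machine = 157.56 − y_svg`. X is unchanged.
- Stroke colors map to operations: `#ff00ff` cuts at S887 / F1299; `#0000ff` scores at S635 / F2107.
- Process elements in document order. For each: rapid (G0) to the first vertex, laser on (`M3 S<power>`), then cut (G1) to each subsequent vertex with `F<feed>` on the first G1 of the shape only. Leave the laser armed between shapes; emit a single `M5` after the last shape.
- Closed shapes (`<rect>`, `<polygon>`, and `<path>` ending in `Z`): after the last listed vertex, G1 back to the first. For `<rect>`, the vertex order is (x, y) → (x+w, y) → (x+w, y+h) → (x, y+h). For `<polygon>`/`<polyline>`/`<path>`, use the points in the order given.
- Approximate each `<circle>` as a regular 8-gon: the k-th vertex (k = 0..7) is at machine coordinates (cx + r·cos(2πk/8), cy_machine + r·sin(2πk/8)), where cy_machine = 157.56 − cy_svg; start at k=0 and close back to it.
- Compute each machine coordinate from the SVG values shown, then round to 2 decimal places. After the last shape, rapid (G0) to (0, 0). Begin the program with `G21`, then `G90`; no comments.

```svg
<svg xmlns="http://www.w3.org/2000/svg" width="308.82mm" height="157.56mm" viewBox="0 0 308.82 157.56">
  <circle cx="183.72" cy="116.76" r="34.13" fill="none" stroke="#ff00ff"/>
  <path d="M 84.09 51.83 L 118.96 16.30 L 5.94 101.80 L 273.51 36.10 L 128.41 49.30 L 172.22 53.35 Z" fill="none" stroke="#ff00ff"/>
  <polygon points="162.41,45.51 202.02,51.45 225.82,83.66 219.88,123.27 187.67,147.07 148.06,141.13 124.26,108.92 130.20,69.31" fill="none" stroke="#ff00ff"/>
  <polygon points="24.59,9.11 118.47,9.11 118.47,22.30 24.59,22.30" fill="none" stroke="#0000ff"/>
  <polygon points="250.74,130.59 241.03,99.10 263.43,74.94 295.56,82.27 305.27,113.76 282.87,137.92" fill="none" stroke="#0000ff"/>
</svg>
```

Since the viewBox matches the mm dimensions, user units are millimetres directly. The only transform is the Y-flip y_m = 157.56 − y_svg.

Shape 1 is a circle drawn with `<circle>`. Its stroke #ff00ff means cut at S887, F1299. After flipping Y the toolpath is (217.85,40.80) → (207.85,64.93) → (183.72,74.93) → (159.59,64.93) → (149.59,40.80) → (159.59,16.67) → (183.72,6.67) → (207.85,16.67) → (217.85,40.80), returning to the start.

Shape 2 is a closed polygon drawn with `<path>`. Its stroke #ff00ff means cut at S887, F1299. After flipping Y the toolpath is (84.09,105.73) → (118.96,141.26) → (5.94,55.76) → (273.51,121.46) → (128.41,108.26) → (172.22,104.21) → (84.09,105.73), returning to the start.

Shape 3 is a regular polygon drawn with `<polygon>`. Its stroke #ff00ff means cut at S887, F1299. After flipping Y the toolpath is (162.41,112.05) → (202.02,106.11) → (225.82,73.90) → (219.88,34.29) → (187.67,10.49) → (148.06,16.43) → (124.26,48.64) → (130.20,88.25) → (162.41,112.05), returning to the start.

Shape 4 is a rectangle drawn with `<polygon>`. Its stroke #0000ff means score at S635, F2107. After flipping Y the toolpath is (24.59,148.45) → (118.47,148.45) → (118.47,135.26) → (24.59,135.26) → (24.59,148.45), returning to the start.

Shape 5 is a regular polygon drawn with `<polygon>`. Its stroke #0000ff means score at S635, F2107. After flipping Y the toolpath is (250.74,26.97) → (241.03,58.46) → (263.43,82.62) → (295.56,75.29) → (305.27,43.80) → (282.87,19.64) → (250.74,26.97), returning to the start.

G21
G90
G0 X217.85 Y40.80
M3 S887
G1 X207.85 Y64.93 F1299
G1 X183.72 Y74.93
G1 X159.59 Y64.93
G1 X149.59 Y40.80
G1 X159.59 Y16.67
G1 X183.72 Y6.67
G1 X207.85 Y16.67
G1 X217.85 Y40.80
G0 X84.09 Y105.73
M3 S887
G1 X118.96 Y141.26 F1299
G1 X5.94 Y55.76
G1 X273.51 Y121.46
G1 X128.41 Y108.26
G1 X172.22 Y104.21
G1 X84.09 Y105.73
G0 X162.41 Y112.05
M3 S887
G1 X202.02 Y106.11 F1299
G1 X225.82 Y73.90
G1 X219.88 Y34.29
G1 X187.67 Y10.49
G1 X148.06 Y16.43
G1 X124.26 Y48.64
G1 X130.20 Y88.25
G1 X162.41 Y112.05
G0 X24.59 Y148.45
M3 S635
G1 X118.47 Y148.45 F2107
G1 X118.47 Y135.26
G1 X24.59 Y135.26
G1 X24.59 Y148.45
G0 X250.74 Y26.97
M3 S635
G1 X241.03 Y58.46 F2107
G1 X263.43 Y82.62
G1 X295.56 Y75.29
G1 X305.27 Y43.80
G1 X282.87 Y19.64
G1 X250.74 Y26.97
M5
G0 X0.00 Y0.00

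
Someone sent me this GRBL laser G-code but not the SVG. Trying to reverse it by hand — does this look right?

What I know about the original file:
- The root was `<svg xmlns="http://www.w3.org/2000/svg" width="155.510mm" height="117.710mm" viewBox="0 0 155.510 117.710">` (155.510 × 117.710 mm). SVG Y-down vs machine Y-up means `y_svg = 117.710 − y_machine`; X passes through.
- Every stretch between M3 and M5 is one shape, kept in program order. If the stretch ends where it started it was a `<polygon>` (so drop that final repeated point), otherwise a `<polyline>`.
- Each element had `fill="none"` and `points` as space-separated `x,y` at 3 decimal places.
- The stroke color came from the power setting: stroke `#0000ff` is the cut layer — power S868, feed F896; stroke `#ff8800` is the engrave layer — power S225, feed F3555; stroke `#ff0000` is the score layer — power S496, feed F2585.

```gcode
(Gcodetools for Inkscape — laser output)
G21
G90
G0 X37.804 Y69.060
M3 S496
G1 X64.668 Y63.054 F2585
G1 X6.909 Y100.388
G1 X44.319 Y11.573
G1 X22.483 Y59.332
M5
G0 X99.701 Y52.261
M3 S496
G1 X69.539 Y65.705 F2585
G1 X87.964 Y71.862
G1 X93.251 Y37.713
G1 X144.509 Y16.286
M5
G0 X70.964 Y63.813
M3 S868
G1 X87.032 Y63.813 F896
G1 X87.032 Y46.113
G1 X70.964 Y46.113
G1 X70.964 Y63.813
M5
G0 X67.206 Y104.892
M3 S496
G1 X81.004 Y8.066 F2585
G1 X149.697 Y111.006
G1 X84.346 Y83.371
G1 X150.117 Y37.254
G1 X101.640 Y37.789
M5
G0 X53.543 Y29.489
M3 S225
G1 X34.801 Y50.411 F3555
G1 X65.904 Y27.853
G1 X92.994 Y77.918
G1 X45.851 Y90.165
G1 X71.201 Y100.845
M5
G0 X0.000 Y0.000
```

Machine Y-up, SVG Y-down with viewBox height 117.710, so y_svg = 117.710 − y_machine; X carries over.

Run 1: the run's S496 means `#ff0000` (score). The run is open, so emit a `<polyline>` with points (Y-flipped): 37.804,48.650 64.668,54.656 6.909,17.322 44.319,106.137 22.483,58.378.

Run 2: the run's S496 means `#ff0000` (score). The run is open, so emit a `<polyline>` with points (Y-flipped): 99.701,65.449 69.539,52.005 87.964,45.848 93.251,79.997 144.509,101.424.

Run 3: power S868 maps to stroke `#0000ff` (cut). The run returns to its start, so emit a `<polygon>` with points (Y-flipped): 70.964,53.897 87.032,53.897 87.032,71.597 70.964,71.597.

Run 4: S496 ⇒ score layer `#ff0000`. The run is open, so emit a `<polyline>` with points (Y-flipped): 67.206,12.818 81.004,109.644 149.697,6.704 84.346,34.339 150.117,80.456 101.640,79.921.

Run 5: S225 ⇒ engrave layer `#ff8800`. The run is open, so emit a `<polyline>` with points (Y-flipped): 53.543,88.221 34.801,67.299 65.904,89.857 92.994,39.792 45.851,27.545 71.201,16.865.

<svg xmlns="http://www.w3.org/2000/svg" width="155.510mm" height="117.710mm" viewBox="0 0 155.510 117.710">
  <polyline points="37.804,48.650 64.668,54.656 6.909,17.322 44.319,106.137 22.483,58.378" fill="none" stroke="#ff0000"/>
  <polyline points="99.701,65.449 69.539,52.005 87.964,45.848 93.251,79.997 144.509,101.424" fill="none" stroke="#ff0000"/>
  <polygon points="70.964,53.897 87.032,53.897 87.032,71.597 70.964,71.597" fill="none" stroke="#0000ff"/>
  <polyline points="67.206,12.818 81.004,109.644 149.697,6.704 84.346,34.339 150.117,80.456 101.640,79.921" fill="none" stroke="#ff0000"/>
  <polyline points="53.543,88.221 34.801,67.299 65.904,89.857 92.994,39.792 45.851,27.545 71.201,16.865" fill="none" stroke="#ff8800"/>
</svg>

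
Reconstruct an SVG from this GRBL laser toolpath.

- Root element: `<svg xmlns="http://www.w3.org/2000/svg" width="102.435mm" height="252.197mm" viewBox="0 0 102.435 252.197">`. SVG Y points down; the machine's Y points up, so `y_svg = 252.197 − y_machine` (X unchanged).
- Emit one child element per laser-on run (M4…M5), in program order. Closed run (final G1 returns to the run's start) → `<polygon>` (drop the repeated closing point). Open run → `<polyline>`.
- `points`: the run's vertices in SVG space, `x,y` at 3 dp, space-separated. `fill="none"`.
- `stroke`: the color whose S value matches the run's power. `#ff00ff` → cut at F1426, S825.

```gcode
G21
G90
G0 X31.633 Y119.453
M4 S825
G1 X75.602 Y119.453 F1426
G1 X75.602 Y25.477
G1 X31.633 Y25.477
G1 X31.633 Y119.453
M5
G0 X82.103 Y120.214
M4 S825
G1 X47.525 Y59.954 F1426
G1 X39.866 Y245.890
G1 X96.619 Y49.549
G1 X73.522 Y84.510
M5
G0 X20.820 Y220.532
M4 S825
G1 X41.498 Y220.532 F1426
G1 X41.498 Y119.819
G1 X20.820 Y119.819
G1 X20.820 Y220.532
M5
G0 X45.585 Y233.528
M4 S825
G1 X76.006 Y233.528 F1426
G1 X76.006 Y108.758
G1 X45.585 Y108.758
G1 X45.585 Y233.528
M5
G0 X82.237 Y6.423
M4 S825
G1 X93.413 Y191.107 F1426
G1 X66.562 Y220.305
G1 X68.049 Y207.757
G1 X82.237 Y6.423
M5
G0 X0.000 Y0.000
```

Machine Y-up, SVG Y-down with viewBox height 252.197, so y_svg = 252.197 − y_machine; X carries over. Every run uses S825, so all elements get stroke `#ff00ff` (cut).

Run 1: The run returns to its start, so emit a `<polygon>` with points (Y-flipped): 31.633,132.744 75.602,132.744 75.602,226.720 31.633,226.720.

Run 2: The run is open, so emit a `<polyline>` with points (Y-flipped): 82.103,131.983 47.525,192.243 39.866,6.307 96.619,202.648 73.522,167.687.

Run 3: The run returns to its start, so emit a `<polygon>` with points (Y-flipped): 20.820,31.665 41.498,31.665 41.498,132.378 20.820,132.378.

Run 4: The run returns to its start, so emit a `<polygon>` with points (Y-flipped): 45.585,18.669 76.006,18.669 76.006,143.439 45.585,143.439.

Run 5: The run returns to its start, so emit a `<polygon>` with points (Y-flipped): 82.237,245.774 93.413,61.090 66.562,31.892 68.049,44.440.

<svg xmlns="http://www.w3.org/2000/svg" width="102.435mm" height="252.197mm" viewBox="0 0 102.435 252.197">
  <polygon points="31.633,132.744 75.602,132.744 75.602,226.720 31.633,226.720" fill="none" stroke="#ff00ff"/>
  <polyline points="82.103,131.983 47.525,192.243 39.866,6.307 96.619,202.648 73.522,167.687" fill="none" stroke="#ff00ff"/>
  <polygon points="20.820,31.665 41.498,31.665 41.498,132.378 20.820,132.378" fill="none" stroke="#ff00ff"/>
  <polygon points="45.585,18.669 76.006,18.669 76.006,143.439 45.585,143.439" fill="none" stroke="#ff00ff"/>
  <polygon points="82.237,245.774 93.413,61.090 66.562,31.892 68.049,44.440" fill="none" stroke="#ff00ff"/>
</svg>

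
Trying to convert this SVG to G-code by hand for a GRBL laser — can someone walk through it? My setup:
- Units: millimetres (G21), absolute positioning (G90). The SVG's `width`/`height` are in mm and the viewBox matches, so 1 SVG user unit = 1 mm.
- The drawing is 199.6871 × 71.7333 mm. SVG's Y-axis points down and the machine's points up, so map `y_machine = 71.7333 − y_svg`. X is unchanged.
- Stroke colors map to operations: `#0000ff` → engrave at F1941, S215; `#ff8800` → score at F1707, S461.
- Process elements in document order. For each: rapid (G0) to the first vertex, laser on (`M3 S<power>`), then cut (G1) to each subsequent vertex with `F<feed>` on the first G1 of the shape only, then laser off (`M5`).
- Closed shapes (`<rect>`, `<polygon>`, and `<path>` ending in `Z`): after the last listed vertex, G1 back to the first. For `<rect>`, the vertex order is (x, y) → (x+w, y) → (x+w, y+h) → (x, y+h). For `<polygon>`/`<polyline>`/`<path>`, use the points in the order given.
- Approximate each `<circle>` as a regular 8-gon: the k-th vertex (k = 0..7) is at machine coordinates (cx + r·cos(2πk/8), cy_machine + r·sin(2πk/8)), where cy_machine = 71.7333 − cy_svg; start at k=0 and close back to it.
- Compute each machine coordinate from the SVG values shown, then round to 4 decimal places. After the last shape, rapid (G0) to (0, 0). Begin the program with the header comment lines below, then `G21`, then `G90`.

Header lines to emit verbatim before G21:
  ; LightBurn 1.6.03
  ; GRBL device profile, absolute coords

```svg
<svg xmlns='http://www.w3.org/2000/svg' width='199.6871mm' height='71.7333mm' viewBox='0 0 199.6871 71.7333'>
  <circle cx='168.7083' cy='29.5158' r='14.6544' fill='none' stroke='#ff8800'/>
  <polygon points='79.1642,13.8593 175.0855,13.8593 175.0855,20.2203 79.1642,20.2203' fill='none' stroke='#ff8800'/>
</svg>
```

Since the viewBox matches the mm dimensions, user units are millimetres directly. The only transform is the Y-flip y_m = 71.7333 − y_svg.

Shape 1 is a circle drawn with `<circle>`. Its stroke #ff8800 means score at S461, F1707. After flipping Y the toolpath is (183.3627,42.2175) → (179.0705,52.5797) → (168.7083,56.8719) → (158.3461,52.5797) → (154.0539,42.2175) → (158.3461,31.8553) → (168.7083,27.5631) → (179.0705,31.8553) → (183.3627,42.2175), returning to the start.

Shape 2 is a rectangle drawn with `<polygon>`. Its stroke #ff8800 means score at S461, F1707. After flipping Y the toolpath is (79.1642,57.8740) → (175.0855,57.8740) → (175.0855,51.5130) → (79.1642,51.5130) → (79.1642,57.8740), returning to the start.

; LightBurn 1.6.03
; GRBL device profile, absolute coords
G21
G90
G0 X183.3627 Y42.2175
M3 S461
G1 X179.0705 Y52.5797 F1707
G1 X168.7083 Y56.8719
G1 X158.3461 Y52.5797
G1 X154.0539 Y42.2175
G1 X158.3461 Y31.8553
G1 X168.7083 Y27.5631
G1 X179.0705 Y31.8553
G1 X183.3627 Y42.2175
M5
G0 X79.1642 Y57.8740
M3 S461
G1 X175.0855 Y57.8740 F1707
G1 X175.0855 Y51.5130
G1 X79.1642 Y51.5130
G1 X79.1642 Y57.8740
M5
G0 X0.0000 Y0.0000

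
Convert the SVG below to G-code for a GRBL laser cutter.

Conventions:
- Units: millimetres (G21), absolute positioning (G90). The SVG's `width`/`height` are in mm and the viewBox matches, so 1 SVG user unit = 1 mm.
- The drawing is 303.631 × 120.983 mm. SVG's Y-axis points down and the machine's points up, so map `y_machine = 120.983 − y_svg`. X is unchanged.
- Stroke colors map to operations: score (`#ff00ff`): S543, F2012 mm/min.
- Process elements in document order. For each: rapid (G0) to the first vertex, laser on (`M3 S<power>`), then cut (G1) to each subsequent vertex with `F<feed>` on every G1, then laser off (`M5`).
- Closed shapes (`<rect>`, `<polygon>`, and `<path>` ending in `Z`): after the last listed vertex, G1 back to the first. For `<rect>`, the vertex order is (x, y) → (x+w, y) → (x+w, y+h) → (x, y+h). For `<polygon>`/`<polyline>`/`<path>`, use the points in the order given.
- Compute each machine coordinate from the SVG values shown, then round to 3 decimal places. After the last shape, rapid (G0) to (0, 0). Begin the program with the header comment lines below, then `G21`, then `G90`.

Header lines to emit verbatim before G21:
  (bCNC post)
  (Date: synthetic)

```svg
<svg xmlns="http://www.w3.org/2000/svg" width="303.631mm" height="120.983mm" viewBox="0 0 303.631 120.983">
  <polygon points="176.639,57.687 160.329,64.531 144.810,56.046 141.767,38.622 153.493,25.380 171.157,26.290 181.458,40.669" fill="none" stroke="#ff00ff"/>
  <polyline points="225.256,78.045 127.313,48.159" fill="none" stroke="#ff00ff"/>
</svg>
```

(bCNC post)
(Date: synthetic)
G21
G90
G0 X176.639 Y63.296
M3 S543
G1 X160.329 Y56.452 F2012
G1 X144.810 Y64.937 F2012
G1 X141.767 Y82.361 F2012
G1 X153.493 Y95.603 F2012
G1 X171.157 Y94.693 F2012
G1 X181.458 Y80.314 F2012
G1 X176.639 Y63.296 F2012
M5
G0 X225.256 Y42.938
M3 S543
G1 X127.313 Y72.824 F2012
M5
G0 X0.000 Y0.000

viewBox `0 0 303.631 120.983` with mm width/height → 1 unit = 1 mm. Flip: y_m = 120.983 − y_svg.

**Shape 1** — `<polygon>` regular polygon, stroke `#ff00ff` → score (S543, F2012). Machine vertices: (176.639,63.296) → (160.329,56.452) → (144.810,64.937) → (141.767,82.361) → (153.493,95.603) → (171.157,94.693) → (181.458,80.314) → (176.639,63.296). Closed: final G1 returns to the first vertex.

**Shape 2** — `<polyline>` line segment, stroke `#ff00ff` → score (S543, F2012). Machine vertices: (225.256,42.938) → (127.313,72.824). Open path.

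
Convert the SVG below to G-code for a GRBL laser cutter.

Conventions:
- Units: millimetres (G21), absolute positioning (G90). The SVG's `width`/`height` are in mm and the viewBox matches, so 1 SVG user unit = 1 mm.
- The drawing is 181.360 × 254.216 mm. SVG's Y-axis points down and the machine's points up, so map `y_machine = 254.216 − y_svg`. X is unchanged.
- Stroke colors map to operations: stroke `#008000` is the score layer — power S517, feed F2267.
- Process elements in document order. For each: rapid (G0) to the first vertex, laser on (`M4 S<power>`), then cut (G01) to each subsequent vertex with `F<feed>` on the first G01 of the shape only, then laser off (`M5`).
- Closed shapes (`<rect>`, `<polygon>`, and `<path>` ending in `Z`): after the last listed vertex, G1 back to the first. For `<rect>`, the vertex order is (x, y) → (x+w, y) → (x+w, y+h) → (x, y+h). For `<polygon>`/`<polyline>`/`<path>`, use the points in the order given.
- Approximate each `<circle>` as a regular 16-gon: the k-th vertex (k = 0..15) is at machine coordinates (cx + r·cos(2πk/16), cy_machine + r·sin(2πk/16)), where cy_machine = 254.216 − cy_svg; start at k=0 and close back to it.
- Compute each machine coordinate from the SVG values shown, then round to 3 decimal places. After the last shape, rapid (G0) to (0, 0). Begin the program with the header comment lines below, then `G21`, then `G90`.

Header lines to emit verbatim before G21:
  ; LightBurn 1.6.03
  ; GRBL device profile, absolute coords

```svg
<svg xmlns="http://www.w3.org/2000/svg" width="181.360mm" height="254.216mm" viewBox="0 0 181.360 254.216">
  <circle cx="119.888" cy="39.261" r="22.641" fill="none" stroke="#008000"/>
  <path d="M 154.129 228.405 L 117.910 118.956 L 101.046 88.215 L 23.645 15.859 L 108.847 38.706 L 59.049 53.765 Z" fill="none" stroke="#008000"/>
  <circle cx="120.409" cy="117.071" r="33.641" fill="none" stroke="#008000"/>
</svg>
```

; LightBurn 1.6.03
; GRBL device profile, absolute coords
G21
G90
G0 X142.529 Y214.955
M4 S517
G01 X140.806 Y223.619 F2267
G01 X135.898 Y230.965
G01 X128.552 Y235.873
G01 X119.888 Y237.596
G01 X111.224 Y235.873
G01 X103.878 Y230.965
G01 X98.970 Y223.619
G01 X97.247 Y214.955
G01 X98.970 Y206.291
G01 X103.878 Y198.945
G01 X111.224 Y194.037
G01 X119.888 Y192.314
G01 X128.552 Y194.037
G01 X135.898 Y198.945
G01 X140.806 Y206.291
G01 X142.529 Y214.955
M5
G0 X154.129 Y25.811
M4 S517
G01 X117.910 Y135.260 F2267
G01 X101.046 Y166.001
G01 X23.645 Y238.357
G01 X108.847 Y215.510
G01 X59.049 Y200.451
G01 X154.129 Y25.811
M5
G0 X154.050 Y137.145
M4 S517
G01 X151.489 Y150.019 F2267
G01 X144.197 Y160.933
G01 X133.283 Y168.225
G01 X120.409 Y170.786
G01 X107.535 Y168.225
G01 X96.621 Y160.933
G01 X89.329 Y150.019
G01 X86.768 Y137.145
G01 X89.329 Y124.271
G01 X96.621 Y113.357
G01 X107.535 Y106.065
G01 X120.409 Y103.504
G01 X133.283 Y106.065
G01 X144.197 Y113.357
G01 X151.489 Y124.271
G01 X154.050 Y137.145
M5
G0 X0.000 Y0.000

viewBox `0 0 181.360 254.216` with mm width/height → 1 unit = 1 mm. Flip: y_m = 254.216 − y_svg.

**Shape 1** — `<circle>` circle, stroke `#008000` → score (S517, F2267). Machine vertices: (142.529,214.955) → (140.806,223.619) → (135.898,230.965) → (128.552,235.873) → (119.888,237.596) → (111.224,235.873) → (103.878,230.965) → (98.970,223.619) → (97.247,214.955) → (98.970,206.291) → (103.878,198.945) → (111.224,194.037) → (119.888,192.314) → (128.552,194.037) → (135.898,198.945) → (140.806,206.291) → (142.529,214.955). Closed: final G1 returns to the first vertex.

**Shape 2** — `<path>` closed polygon, stroke `#008000` → score (S517, F2267). Machine vertices: (154.129,25.811) → (117.910,135.260) → (101.046,166.001) → (23.645,238.357) → (108.847,215.510) → (59.049,200.451) → (154.129,25.811). Closed: final G1 returns to the first vertex.

**Shape 3** — `<circle>` circle, stroke `#008000` → score (S517, F2267). Machine vertices: (154.050,137.145) → (151.489,150.019) → (144.197,160.933) → (133.283,168.225) → (120.409,170.786) → (107.535,168.225) → (96.621,160.933) → (89.329,150.019) → (86.768,137.145) → (89.329,124.271) → (96.621,113.357) → (107.535,106.065) → (120.409,103.504) → (133.283,106.065) → (144.197,113.357) → (151.489,124.271) → (154.050,137.145). Closed: final G1 returns to the first vertex.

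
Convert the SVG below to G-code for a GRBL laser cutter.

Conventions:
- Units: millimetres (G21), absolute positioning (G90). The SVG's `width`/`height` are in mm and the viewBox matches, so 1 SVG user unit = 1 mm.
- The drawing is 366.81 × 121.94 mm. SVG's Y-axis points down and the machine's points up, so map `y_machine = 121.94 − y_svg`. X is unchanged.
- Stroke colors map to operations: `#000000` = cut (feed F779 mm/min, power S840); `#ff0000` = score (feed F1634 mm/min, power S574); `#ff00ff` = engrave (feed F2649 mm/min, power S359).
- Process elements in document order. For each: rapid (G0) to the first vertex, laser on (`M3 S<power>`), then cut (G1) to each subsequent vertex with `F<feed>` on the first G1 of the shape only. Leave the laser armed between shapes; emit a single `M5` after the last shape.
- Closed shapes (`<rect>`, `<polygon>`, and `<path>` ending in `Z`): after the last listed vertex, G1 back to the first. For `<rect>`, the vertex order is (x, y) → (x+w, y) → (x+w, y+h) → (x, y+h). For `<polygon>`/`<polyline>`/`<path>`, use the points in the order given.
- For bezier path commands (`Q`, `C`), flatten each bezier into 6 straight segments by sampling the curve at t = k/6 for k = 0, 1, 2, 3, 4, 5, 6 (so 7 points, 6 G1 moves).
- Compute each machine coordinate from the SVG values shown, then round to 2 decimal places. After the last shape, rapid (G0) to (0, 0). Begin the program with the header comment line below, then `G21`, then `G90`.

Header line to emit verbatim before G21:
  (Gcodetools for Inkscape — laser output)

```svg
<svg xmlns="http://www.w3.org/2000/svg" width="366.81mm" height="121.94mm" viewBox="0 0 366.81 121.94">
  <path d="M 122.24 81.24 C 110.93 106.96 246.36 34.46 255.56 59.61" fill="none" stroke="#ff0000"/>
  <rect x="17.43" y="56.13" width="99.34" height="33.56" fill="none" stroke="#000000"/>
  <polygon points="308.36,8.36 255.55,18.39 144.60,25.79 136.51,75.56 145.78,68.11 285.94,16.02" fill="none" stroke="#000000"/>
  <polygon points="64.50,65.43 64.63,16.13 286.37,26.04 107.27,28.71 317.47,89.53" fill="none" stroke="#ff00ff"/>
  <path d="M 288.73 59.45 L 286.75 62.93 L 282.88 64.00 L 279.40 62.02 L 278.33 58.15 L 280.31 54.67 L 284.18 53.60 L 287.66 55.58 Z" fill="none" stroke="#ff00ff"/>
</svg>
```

(Gcodetools for Inkscape — laser output)
G21
G90
G0 X122.24 Y40.70
M3 S574
G1 X127.55 Y35.12 F1634
G1 X149.73 Y40.47
G1 X181.21 Y51.30
G1 X214.39 Y62.18
G1 X241.70 Y67.67
G1 X255.56 Y62.33
G0 X17.43 Y65.81
M3 S840
G1 X116.77 Y65.81 F779
G1 X116.77 Y32.25
G1 X17.43 Y32.25
G1 X17.43 Y65.81
G0 X308.36 Y113.58
M3 S840
G1 X255.55 Y103.55 F779
G1 X144.60 Y96.15
G1 X136.51 Y46.38
G1 X145.78 Y53.83
G1 X285.94 Y105.92
G1 X308.36 Y113.58
G0 X64.50 Y56.51
M3 S359
G1 X64.63 Y105.81 F2649
G1 X286.37 Y95.90
G1 X107.27 Y93.23
G1 X317.47 Y32.41
G1 X64.50 Y56.51
G0 X288.73 Y62.49
M3 S359
G1 X286.75 Y59.01 F2649
G1 X282.88 Y57.94
G1 X279.40 Y59.92
G1 X278.33 Y63.79
G1 X280.31 Y67.27
G1 X284.18 Y68.34
G1 X287.66 Y66.36
G1 X288.73 Y62.49
M5
G0 X0.00 Y0.00

viewBox `0 0 366.81 121.94` with mm width/height → 1 unit = 1 mm. Flip: y_m = 121.94 − y_svg.

**Shape 1** — `<path>` cubic bezier, stroke `#ff0000` → score (S574, F1634). Control points (SVG): P0=(122.24,81.24), P1=(110.93,106.96), P2=(246.36,34.46), P3=(255.56,59.61); sampled at t=k/6. Machine vertices: (122.24,40.70) → (127.55,35.12) → (149.73,40.47) → (181.21,51.30) → (214.39,62.18) → (241.70,67.67) → (255.56,62.33). Open path.

**Shape 2** — `<rect>` rectangle, stroke `#000000` → cut (S840, F779). Machine vertices: (17.43,65.81) → (116.77,65.81) → (116.77,32.25) → (17.43,32.25) → (17.43,65.81). Closed: final G1 returns to the first vertex.

**Shape 3** — `<polygon>` closed polygon, stroke `#000000` → cut (S840, F779). Machine vertices: (308.36,113.58) → (255.55,103.55) → (144.60,96.15) → (136.51,46.38) → (145.78,53.83) → (285.94,105.92) → (308.36,113.58). Closed: final G1 returns to the first vertex.

**Shape 4** — `<polygon>` closed polygon, stroke `#ff00ff` → engrave (S359, F2649). Machine vertices: (64.50,56.51) → (64.63,105.81) → (286.37,95.90) → (107.27,93.23) → (317.47,32.41) → (64.50,56.51). Closed: final G1 returns to the first vertex.

**Shape 5** — `<path>` regular polygon, stroke `#ff00ff` → engrave (S359, F2649). Machine vertices: (288.73,62.49) → (286.75,59.01) → (282.88,57.94) → (279.40,59.92) → (278.33,63.79) → (280.31,67.27) → (284.18,68.34) → (287.66,66.36) → (288.73,62.49). Closed: final G1 returns to the first vertex.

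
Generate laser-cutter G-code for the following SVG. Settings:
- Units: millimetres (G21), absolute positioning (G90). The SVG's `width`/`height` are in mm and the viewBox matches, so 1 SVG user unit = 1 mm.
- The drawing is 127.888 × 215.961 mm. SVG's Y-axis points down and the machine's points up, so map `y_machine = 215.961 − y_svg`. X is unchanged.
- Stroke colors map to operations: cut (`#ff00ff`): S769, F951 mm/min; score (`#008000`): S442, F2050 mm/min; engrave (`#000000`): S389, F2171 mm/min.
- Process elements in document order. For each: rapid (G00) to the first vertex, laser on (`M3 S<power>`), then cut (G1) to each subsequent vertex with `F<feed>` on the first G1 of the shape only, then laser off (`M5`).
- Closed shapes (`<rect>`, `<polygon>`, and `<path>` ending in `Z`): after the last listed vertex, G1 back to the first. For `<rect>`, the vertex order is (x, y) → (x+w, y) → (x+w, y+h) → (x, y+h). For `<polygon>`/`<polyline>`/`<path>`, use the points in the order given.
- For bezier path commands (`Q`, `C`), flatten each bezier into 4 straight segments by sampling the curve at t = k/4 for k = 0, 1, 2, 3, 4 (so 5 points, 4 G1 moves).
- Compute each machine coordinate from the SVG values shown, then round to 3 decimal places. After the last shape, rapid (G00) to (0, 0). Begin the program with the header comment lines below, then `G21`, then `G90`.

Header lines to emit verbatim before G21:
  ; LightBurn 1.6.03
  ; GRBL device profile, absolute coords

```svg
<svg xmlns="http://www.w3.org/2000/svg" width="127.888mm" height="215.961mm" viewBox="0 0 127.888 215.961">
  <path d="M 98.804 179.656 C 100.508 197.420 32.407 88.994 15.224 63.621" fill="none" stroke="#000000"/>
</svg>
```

viewBox `0 0 127.888 215.961` with mm width/height → 1 unit = 1 mm. Flip: y_m = 215.961 − y_svg.

**Shape 1** — `<path>` cubic bezier, stroke `#000000` → engrave (S389, F2171). Control points (SVG): P0=(98.804,179.656), P1=(100.508,197.420), P2=(32.407,88.994), P3=(15.224,63.621); sampled at t=k/4. Machine vertices: (98.804,36.305) → (88.880,43.373) → (64.097,78.146) → (35.772,121.007) → (15.224,152.340). Open path.

; LightBurn 1.6.03
; GRBL device profile, absolute coords
G21
G90
G00 X98.804 Y36.305
M3 S389
G1 X88.880 Y43.373 F2171
G1 X64.097 Y78.146
G1 X35.772 Y121.007
G1 X15.224 Y152.340
M5
G00 X0.000 Y0.000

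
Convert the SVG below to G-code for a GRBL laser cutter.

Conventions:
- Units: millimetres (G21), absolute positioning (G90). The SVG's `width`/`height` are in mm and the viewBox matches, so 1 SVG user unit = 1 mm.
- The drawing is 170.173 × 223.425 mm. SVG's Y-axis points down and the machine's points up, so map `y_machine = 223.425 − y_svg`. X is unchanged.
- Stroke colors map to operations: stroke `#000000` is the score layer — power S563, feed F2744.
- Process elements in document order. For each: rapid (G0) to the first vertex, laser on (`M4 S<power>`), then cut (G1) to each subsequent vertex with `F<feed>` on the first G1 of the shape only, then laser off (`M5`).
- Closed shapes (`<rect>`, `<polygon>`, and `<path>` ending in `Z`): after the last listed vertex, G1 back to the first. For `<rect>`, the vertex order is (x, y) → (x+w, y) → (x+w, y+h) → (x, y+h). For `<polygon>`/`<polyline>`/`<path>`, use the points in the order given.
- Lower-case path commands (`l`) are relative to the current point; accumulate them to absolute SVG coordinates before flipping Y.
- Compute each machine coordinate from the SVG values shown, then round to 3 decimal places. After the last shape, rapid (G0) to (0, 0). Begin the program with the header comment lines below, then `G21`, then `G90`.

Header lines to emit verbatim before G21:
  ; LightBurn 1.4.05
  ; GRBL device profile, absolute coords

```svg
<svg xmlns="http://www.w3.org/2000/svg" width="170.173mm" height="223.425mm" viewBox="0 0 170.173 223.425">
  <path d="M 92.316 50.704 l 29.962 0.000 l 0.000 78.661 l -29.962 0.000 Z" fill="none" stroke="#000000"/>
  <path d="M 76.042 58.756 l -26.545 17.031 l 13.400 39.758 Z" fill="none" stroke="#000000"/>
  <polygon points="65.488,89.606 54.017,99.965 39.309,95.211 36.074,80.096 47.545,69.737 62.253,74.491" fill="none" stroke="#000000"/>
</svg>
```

viewBox `0 0 170.173 223.425` with mm width/height → 1 unit = 1 mm. Flip: y_m = 223.425 − y_svg.

**Shape 1** — `<path>` rectangle, stroke `#000000` → score (S563, F2744). Machine vertices: (92.316,172.721) → (122.278,172.721) → (122.278,94.060) → (92.316,94.060) → (92.316,172.721). Closed: final G1 returns to the first vertex.

**Shape 2** — `<path>` closed polygon, stroke `#000000` → score (S563, F2744). Machine vertices: (76.042,164.669) → (49.497,147.638) → (62.897,107.880) → (76.042,164.669). Closed: final G1 returns to the first vertex.

**Shape 3** — `<polygon>` regular polygon, stroke `#000000` → score (S563, F2744). Machine vertices: (65.488,133.819) → (54.017,123.460) → (39.309,128.214) → (36.074,143.329) → (47.545,153.688) → (62.253,148.934) → (65.488,133.819). Closed: final G1 returns to the first vertex.

; LightBurn 1.4.05
; GRBL device profile, absolute coords
G21
G90
G0 X92.316 Y172.721
M4 S563
G1 X122.278 Y172.721 F2744
G1 X122.278 Y94.060
G1 X92.316 Y94.060
G1 X92.316 Y172.721
M5
G0 X76.042 Y164.669
M4 S563
G1 X49.497 Y147.638 F2744
G1 X62.897 Y107.880
G1 X76.042 Y164.669
M5
G0 X65.488 Y133.819
M4 S563
G1 X54.017 Y123.460 F2744
G1 X39.309 Y128.214
G1 X36.074 Y143.329
G1 X47.545 Y153.688
G1 X62.253 Y148.934
G1 X65.488 Y133.819
M5
G0 X0.000 Y0.000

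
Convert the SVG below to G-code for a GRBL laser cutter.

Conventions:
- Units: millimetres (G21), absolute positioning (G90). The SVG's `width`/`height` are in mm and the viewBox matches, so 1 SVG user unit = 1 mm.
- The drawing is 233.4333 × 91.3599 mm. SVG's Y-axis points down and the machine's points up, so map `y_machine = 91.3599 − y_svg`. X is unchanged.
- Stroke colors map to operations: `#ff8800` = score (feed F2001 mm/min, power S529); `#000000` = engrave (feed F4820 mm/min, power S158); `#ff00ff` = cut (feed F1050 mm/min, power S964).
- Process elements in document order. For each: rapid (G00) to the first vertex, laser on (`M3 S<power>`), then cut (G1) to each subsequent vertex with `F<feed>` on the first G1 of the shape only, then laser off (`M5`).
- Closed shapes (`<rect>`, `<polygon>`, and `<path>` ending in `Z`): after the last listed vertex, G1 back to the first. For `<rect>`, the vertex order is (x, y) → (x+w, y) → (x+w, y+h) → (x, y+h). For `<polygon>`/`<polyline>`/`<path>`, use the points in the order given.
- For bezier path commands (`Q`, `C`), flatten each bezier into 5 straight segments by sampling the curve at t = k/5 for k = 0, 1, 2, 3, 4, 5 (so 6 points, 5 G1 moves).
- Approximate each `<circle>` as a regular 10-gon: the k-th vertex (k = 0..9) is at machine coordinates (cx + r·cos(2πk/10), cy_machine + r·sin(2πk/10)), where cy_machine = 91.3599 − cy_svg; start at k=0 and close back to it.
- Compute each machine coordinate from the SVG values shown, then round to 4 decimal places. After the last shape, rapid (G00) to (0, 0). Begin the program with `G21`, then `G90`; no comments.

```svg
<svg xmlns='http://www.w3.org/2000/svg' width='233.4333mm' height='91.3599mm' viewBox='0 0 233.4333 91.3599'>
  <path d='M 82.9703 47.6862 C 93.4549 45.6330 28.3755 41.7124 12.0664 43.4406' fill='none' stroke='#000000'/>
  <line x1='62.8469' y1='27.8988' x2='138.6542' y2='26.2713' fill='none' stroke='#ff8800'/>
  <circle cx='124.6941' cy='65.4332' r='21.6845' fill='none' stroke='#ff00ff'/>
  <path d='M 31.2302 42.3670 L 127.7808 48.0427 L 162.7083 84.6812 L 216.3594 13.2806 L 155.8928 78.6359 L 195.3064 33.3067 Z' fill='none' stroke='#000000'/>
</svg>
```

G21
G90
G00 X82.9703 Y43.6737
M3 S158
G1 X81.1881 Y45.0696 F4820
G1 X67.2385 Y46.5529
G1 X47.0897 Y47.7628
G1 X26.7096 Y48.3385
G1 X12.0664 Y47.9193
M5
G00 X62.8469 Y63.4611
M3 S529
G1 X138.6542 Y65.0886 F2001
M5
G00 X146.3786 Y25.9267
M3 S964
G1 X142.2372 Y38.6725 F1050
G1 X131.3950 Y46.5499
G1 X117.9932 Y46.5499
G1 X107.1510 Y38.6725
G1 X103.0096 Y25.9267
G1 X107.1510 Y13.1809
G1 X117.9932 Y5.3035
G1 X131.3950 Y5.3035
G1 X142.2372 Y13.1809
G1 X146.3786 Y25.9267
M5
G00 X31.2302 Y48.9929
M3 S158
G1 X127.7808 Y43.3172 F4820
G1 X162.7083 Y6.6787
G1 X216.3594 Y78.0793
G1 X155.8928 Y12.7240
G1 X195.3064 Y58.0532
G1 X31.2302 Y48.9929
M5
G00 X0.0000 Y0.0000

viewBox `0 0 233.4333 91.3599` with mm width/height → 1 unit = 1 mm. Flip: y_m = 91.3599 − y_svg.

**Shape 1** — `<path>` cubic bezier, stroke `#000000` → engrave (S158, F4820). Control points (SVG): P0=(82.9703,47.6862), P1=(93.4549,45.6330), P2=(28.3755,41.7124), P3=(12.0664,43.4406); sampled at t=k/5. Machine vertices: (82.9703,43.6737) → (81.1881,45.0696) → (67.2385,46.5529) → (47.0897,47.7628) → (26.7096,48.3385) → (12.0664,47.9193). Open path.

**Shape 2** — `<line>` line segment, stroke `#ff8800` → score (S529, F2001). Machine vertices: (62.8469,63.4611) → (138.6542,65.0886). Open path.

**Shape 3** — `<circle>` circle, stroke `#ff00ff` → cut (S964, F1050). Machine vertices: (146.3786,25.9267) → (142.2372,38.6725) → (131.3950,46.5499) → (117.9932,46.5499) → (107.1510,38.6725) → (103.0096,25.9267) → (107.1510,13.1809) → (117.9932,5.3035) → (131.3950,5.3035) → (142.2372,13.1809) → (146.3786,25.9267). Closed: final G1 returns to the first vertex.

**Shape 4** — `<path>` closed polygon, stroke `#000000` → engrave (S158, F4820). Machine vertices: (31.2302,48.9929) → (127.7808,43.3172) → (162.7083,6.6787) → (216.3594,78.0793) → (155.8928,12.7240) → (195.3064,58.0532) → (31.2302,48.9929). Closed: final G1 returns to the first vertex.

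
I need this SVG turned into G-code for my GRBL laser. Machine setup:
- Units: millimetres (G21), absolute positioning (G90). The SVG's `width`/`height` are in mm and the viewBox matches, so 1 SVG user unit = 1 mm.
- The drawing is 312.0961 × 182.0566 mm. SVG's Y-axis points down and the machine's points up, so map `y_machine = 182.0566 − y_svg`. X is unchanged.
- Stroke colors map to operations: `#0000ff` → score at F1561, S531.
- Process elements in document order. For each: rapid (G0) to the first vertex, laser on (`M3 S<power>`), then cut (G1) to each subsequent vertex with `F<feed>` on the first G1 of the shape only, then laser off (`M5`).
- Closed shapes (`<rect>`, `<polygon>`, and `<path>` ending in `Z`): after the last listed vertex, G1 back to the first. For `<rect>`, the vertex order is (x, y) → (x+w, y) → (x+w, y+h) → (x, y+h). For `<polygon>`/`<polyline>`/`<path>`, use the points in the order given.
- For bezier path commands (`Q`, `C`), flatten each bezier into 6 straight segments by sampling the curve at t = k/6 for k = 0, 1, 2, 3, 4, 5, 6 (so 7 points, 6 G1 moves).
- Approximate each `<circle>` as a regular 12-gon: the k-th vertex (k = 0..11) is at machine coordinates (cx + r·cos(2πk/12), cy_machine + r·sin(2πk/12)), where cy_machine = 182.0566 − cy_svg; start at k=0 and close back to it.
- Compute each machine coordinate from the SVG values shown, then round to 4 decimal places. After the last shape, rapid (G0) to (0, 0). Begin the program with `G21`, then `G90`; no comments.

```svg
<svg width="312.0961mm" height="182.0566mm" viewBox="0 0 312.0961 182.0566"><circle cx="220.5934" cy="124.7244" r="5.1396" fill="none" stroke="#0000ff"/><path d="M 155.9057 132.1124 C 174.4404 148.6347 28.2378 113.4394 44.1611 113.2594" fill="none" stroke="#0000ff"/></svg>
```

viewBox `0 0 312.0961 182.0566` with mm width/height → 1 unit = 1 mm. Flip: y_m = 182.0566 − y_svg.

**Shape 1** — `<circle>` circle, stroke `#0000ff` → score (S531, F1561). Machine vertices: (225.7330,57.3322) → (225.0444,59.9020) → (223.1632,61.7832) → (220.5934,62.4718) → (218.0236,61.7832) → (216.1424,59.9020) → (215.4538,57.3322) → (216.1424,54.7624) → (218.0236,52.8812) → (220.5934,52.1926) → (223.1632,52.8812) → (225.0444,54.7624) → (225.7330,57.3322). Closed: final G1 returns to the first vertex.

**Shape 2** — `<path>` cubic bezier, stroke `#0000ff` → score (S531, F1561). Control points (SVG): P0=(155.9057,132.1124), P1=(174.4404,148.6347), P2=(28.2378,113.4394), P3=(44.1611,113.2594); sampled at t=k/6. Machine vertices: (155.9057,49.9442) → (152.9582,45.5913) → (131.6340,47.4488) → (101.0127,53.1073) → (70.1737,60.1578) → (48.1967,66.1908) → (44.1611,68.7972). Open path.

G21
G90
G0 X225.7330 Y57.3322
M3 S531
G1 X225.0444 Y59.9020 F1561
G1 X223.1632 Y61.7832
G1 X220.5934 Y62.4718
G1 X218.0236 Y61.7832
G1 X216.1424 Y59.9020
G1 X215.4538 Y57.3322
G1 X216.1424 Y54.7624
G1 X218.0236 Y52.8812
G1 X220.5934 Y52.1926
G1 X223.1632 Y52.8812
G1 X225.0444 Y54.7624
G1 X225.7330 Y57.3322
M5
G0 X155.9057 Y49.9442
M3 S531
G1 X152.9582 Y45.5913 F1561
G1 X131.6340 Y47.4488
G1 X101.0127 Y53.1073
G1 X70.1737 Y60.1578
G1 X48.1967 Y66.1908
G1 X44.1611 Y68.7972
M5
G0 X0.0000 Y0.0000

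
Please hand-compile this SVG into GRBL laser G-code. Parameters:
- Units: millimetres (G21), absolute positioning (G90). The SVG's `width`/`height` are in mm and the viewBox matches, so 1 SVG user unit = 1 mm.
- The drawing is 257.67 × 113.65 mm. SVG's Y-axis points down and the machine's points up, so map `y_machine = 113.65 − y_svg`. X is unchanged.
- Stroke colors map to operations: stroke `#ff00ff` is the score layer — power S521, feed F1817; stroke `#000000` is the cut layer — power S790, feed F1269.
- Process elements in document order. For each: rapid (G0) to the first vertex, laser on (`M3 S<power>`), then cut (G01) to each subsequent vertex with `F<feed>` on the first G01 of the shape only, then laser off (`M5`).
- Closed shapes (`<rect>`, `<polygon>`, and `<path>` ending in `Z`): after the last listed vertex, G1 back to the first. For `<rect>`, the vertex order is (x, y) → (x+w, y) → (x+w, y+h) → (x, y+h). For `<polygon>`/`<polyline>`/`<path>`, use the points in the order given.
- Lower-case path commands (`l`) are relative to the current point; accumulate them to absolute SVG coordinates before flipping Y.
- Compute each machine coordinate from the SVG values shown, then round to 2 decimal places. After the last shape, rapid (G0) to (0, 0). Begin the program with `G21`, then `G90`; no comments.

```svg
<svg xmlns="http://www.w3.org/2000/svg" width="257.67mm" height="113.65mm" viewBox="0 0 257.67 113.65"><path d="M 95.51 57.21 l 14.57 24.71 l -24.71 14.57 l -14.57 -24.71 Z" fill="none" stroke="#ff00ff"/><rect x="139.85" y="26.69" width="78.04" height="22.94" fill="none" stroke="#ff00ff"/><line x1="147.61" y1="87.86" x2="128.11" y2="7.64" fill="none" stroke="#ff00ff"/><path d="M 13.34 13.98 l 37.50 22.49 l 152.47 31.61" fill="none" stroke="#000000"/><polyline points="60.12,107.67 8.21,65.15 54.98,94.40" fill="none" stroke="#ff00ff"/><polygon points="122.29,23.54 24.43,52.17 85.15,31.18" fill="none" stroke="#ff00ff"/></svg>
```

viewBox `0 0 257.67 113.65` with mm width/height → 1 unit = 1 mm. Flip: y_m = 113.65 − y_svg.

**Shape 1** — `<path>` regular polygon, stroke `#ff00ff` → score (S521, F1817). Machine vertices: (95.51,56.44) → (110.08,31.73) → (85.37,17.16) → (70.80,41.87) → (95.51,56.44). Closed: final G1 returns to the first vertex.

**Shape 2** — `<rect>` rectangle, stroke `#ff00ff` → score (S521, F1817). Machine vertices: (139.85,86.96) → (217.89,86.96) → (217.89,64.02) → (139.85,64.02) → (139.85,86.96). Closed: final G1 returns to the first vertex.

**Shape 3** — `<line>` line segment, stroke `#ff00ff` → score (S521, F1817). Machine vertices: (147.61,25.79) → (128.11,106.01). Open path.

**Shape 4** — `<path>` open polyline, stroke `#000000` → cut (S790, F1269). Machine vertices: (13.34,99.67) → (50.84,77.18) → (203.31,45.57). Open path.

**Shape 5** — `<polyline>` open polyline, stroke `#ff00ff` → score (S521, F1817). Machine vertices: (60.12,5.98) → (8.21,48.50) → (54.98,19.25). Open path.

**Shape 6** — `<polygon>` closed polygon, stroke `#ff00ff` → score (S521, F1817). Machine vertices: (122.29,90.11) → (24.43,61.48) → (85.15,82.47) → (122.29,90.11). Closed: final G1 returns to the first vertex.

G21
G90
G0 X95.51 Y56.44
M3 S521
G01 X110.08 Y31.73 F1817
G01 X85.37 Y17.16
G01 X70.80 Y41.87
G01 X95.51 Y56.44
M5
G0 X139.85 Y86.96
M3 S521
G01 X217.89 Y86.96 F1817
G01 X217.89 Y64.02
G01 X139.85 Y64.02
G01 X139.85 Y86.96
M5
G0 X147.61 Y25.79
M3 S521
G01 X128.11 Y106.01 F1817
M5
G0 X13.34 Y99.67
M3 S790
G01 X50.84 Y77.18 F1269
G01 X203.31 Y45.57
M5
G0 X60.12 Y5.98
M3 S521
G01 X8.21 Y48.50 F1817
G01 X54.98 Y19.25
M5
G0 X122.29 Y90.11
M3 S521
G01 X24.43 Y61.48 F1817
G01 X85.15 Y82.47
G01 X122.29 Y90.11
M5
G0 X0.00 Y0.00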